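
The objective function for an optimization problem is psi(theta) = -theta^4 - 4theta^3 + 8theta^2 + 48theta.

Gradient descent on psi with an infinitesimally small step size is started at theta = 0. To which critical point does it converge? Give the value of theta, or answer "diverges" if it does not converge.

psi'(theta) = -4(theta - 2)(theta + 2)(theta + 3), so psi'(0) = 48.
Gradient descent moves in the -psi' direction, i.e. theta is decreasing.
The nearest critical point in that direction is theta = -2, where psi'' = 16 > 0 (a local minimum). The iterate converges there.

-2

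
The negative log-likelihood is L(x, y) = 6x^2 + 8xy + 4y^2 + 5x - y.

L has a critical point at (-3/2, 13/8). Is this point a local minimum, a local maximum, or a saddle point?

local minimum

The Hessian of L is constant: H = [[12, 8], [8, 8]].
det(H) = 12·8 − 8² = 32.
det(H) > 0 and tr(H) = 20 > 0, so H is positive definite and the point is a local minimum.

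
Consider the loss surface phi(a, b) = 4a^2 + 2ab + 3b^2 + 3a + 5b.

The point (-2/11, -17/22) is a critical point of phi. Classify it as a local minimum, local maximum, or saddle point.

local minimum

The Hessian of phi is constant: H = [[8, 2], [2, 6]].
det(H) = 8·6 − 2² = 44.
det(H) > 0 and tr(H) = 14 > 0, so H is positive definite and the point is a local minimum.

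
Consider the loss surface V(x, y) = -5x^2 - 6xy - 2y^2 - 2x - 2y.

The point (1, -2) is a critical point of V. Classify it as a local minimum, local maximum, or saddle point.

The Hessian of V is constant: H = [[-10, -6], [-6, -4]].
det(H) = (-10)·(-4) − (-6)² = 4.
det(H) > 0 and tr(H) = -14 < 0, so H is negative definite and the point is a local maximum.

local maximum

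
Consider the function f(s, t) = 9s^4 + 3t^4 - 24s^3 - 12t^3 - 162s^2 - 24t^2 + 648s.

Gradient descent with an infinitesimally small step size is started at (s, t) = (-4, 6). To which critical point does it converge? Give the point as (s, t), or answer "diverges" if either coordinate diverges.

(-3, 4)

f is separable, so gradient descent decouples: s follows -∂f/∂s, t follows -∂f/∂t.
∂f/∂s = 36(s - 3)(s - 2)(s + 3); at s=-4 this is -1512, so s increases.
∂f/∂t = 12t(t - 4)(t + 1); at t=6 this is 1008, so t decreases.
s converges to its nearest critical value -3 (a local min of the s-part); t converges to 4. The iterate converges to (-3, 4).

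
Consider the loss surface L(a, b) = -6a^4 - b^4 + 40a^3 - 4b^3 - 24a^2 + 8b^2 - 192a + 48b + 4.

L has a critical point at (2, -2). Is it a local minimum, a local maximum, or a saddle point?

local minimum

The mixed partial ∂²L/∂a∂b is 0, so the Hessian at any point is diag(L_aa, L_bb) = diag(24(-3a^2 + 10a - 2), 4(-3b^2 - 6b + 4)).
At (2, -2): H = diag(144, 16).
Both eigenvalues are positive, so H is positive definite: a local minimum.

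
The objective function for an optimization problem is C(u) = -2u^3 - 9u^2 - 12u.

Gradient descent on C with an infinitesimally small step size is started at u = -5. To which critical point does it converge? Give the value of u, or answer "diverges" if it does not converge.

-2

C'(u) = -6(u + 1)(u + 2), so C'(-5) = -72.
Gradient descent moves in the -C' direction, i.e. u is increasing.
The nearest critical point in that direction is u = -2, where C'' = 6 > 0 (a local minimum). The iterate converges there.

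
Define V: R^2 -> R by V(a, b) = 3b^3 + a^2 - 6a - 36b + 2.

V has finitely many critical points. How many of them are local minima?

V separates as a function of a plus a function of b, so ∇V=0 decouples.
∂V/∂a = 2(a - 3) = 0 at a ∈ {3}; ∂V/∂b = 9(b - 2)(b + 2) = 0 at b ∈ {-2, 2}.
The Hessian is diagonal: diag(V_aa, V_bb). Second derivatives: V_aa(3)=2; V_bb(-2)=-36, V_bb(2)=36.
Local minima occur where both diagonal entries positive: (3, 2). Count: 1.

1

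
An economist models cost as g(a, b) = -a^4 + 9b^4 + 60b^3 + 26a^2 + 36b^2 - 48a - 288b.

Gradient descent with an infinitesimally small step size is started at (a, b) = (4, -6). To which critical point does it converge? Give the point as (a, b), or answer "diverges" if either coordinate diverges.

g is separable, so gradient descent decouples: a follows -∂g/∂a, b follows -∂g/∂b.
∂g/∂a = -4(a - 3)(a - 1)(a + 4); at a=4 this is -96, so a increases.
∂g/∂b = 36(b - 1)(b + 2)(b + 4); at b=-6 this is -2016, so b increases.
The a-coordinate has no critical point in that direction and runs off to infinity.

diverges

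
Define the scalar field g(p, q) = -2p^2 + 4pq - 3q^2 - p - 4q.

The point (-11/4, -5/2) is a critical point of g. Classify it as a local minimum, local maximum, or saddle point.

The Hessian of g is constant: H = [[-4, 4], [4, -6]].
det(H) = (-4)·(-6) − 4² = 8.
det(H) > 0 and tr(H) = -10 < 0, so H is negative definite and the point is a local maximum.

local maximum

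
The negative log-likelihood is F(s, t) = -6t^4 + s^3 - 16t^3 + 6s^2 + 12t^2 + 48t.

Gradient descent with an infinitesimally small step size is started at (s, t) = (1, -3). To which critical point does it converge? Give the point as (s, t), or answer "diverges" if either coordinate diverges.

diverges

F is separable, so gradient descent decouples: s follows -∂F/∂s, t follows -∂F/∂t.
∂F/∂s = 3s(s + 4); at s=1 this is 15, so s decreases.
∂F/∂t = -24(t - 1)(t + 1)(t + 2); at t=-3 this is 192, so t decreases.
The t-coordinate has no critical point in that direction and runs off to infinity.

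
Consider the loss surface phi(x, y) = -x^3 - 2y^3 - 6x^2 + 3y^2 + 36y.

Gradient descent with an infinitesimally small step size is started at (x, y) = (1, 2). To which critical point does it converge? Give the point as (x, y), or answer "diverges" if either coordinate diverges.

diverges

phi is separable, so gradient descent decouples: x follows -∂phi/∂x, y follows -∂phi/∂y.
∂phi/∂x = -3x(x + 4); at x=1 this is -15, so x increases.
∂phi/∂y = -6(y - 3)(y + 2); at y=2 this is 24, so y decreases.
The x-coordinate has no critical point in that direction and runs off to infinity.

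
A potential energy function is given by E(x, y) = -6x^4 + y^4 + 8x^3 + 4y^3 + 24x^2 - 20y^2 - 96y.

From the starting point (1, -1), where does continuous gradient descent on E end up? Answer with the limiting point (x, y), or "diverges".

(0, 3)

E is separable, so gradient descent decouples: x follows -∂E/∂x, y follows -∂E/∂y.
∂E/∂x = -24x(x - 2)(x + 1); at x=1 this is 48, so x decreases.
∂E/∂y = 4(y - 3)(y + 2)(y + 4); at y=-1 this is -48, so y increases.
x converges to its nearest critical value 0 (a local min of the x-part); y converges to 3. The iterate converges to (0, 3).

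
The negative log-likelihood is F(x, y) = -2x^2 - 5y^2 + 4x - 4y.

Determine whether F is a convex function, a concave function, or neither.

concave

F is quadratic, so its Hessian is the constant matrix H = [[-4, 0], [0, -10]].
det(H) = 40, tr(H) = -14.
det(H) > 0 and tr(H) < 0, so H is negative definite everywhere: concave.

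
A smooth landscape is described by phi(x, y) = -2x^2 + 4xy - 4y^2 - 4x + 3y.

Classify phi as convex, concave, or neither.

phi is quadratic, so its Hessian is the constant matrix H = [[-4, 4], [4, -8]].
det(H) = 16, tr(H) = -12.
det(H) > 0 and tr(H) < 0, so H is negative definite everywhere: concave.

concave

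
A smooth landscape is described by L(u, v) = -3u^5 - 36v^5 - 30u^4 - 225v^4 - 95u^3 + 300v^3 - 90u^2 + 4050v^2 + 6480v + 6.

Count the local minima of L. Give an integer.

4

L separates as a function of u plus a function of v, so ∇L=0 decouples.
∂L/∂u = -15u(u + 1)(u + 3)(u + 4) = 0 at u ∈ {-4, -3, -1, 0}; ∂L/∂v = -180(v - 3)(v + 1)(v + 3)(v + 4) = 0 at v ∈ {-4, -3, -1, 3}.
The Hessian is diagonal: diag(L_uu, L_vv). Second derivatives: L_uu(-4)=180, L_uu(-3)=-90, L_uu(-1)=90, L_uu(0)=-180; L_vv(-4)=3780, L_vv(-3)=-2160, L_vv(-1)=4320, L_vv(3)=-30240.
Local minima occur where both diagonal entries positive: (-4, -4), (-4, -1), (-1, -4), (-1, -1). Count: 4.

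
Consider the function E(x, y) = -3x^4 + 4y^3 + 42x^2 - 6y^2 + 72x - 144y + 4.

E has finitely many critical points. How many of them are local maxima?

E separates as a function of x plus a function of y, so ∇E=0 decouples.
∂E/∂x = -12(x - 3)(x + 1)(x + 2) = 0 at x ∈ {-2, -1, 3}; ∂E/∂y = 12(y - 4)(y + 3) = 0 at y ∈ {-3, 4}.
The Hessian is diagonal: diag(E_xx, E_yy). Second derivatives: E_xx(-2)=-60, E_xx(-1)=48, E_xx(3)=-240; E_yy(-3)=-84, E_yy(4)=84.
Local maxima occur where both diagonal entries negative: (-2, -3), (3, -3). Count: 2.

2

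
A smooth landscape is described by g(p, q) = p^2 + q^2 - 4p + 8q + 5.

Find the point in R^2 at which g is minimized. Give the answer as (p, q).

g(p,q) separates as A(p) + B(q) + 5, so its minimum is min A + min B + 5.
A'(p) = 2p - 4 vanishes at p ∈ {2}; B'(q) = 2q + 8 vanishes at q ∈ {-4}.
Local minima of A (where A''>0): A(2)=-4. Local minima of B: B(-4)=-16.
So the global minimum of g is A(2) + B(-4) + 5 = -4 − 16 + 5 = -15, attained at (2, -4).

(2, -4)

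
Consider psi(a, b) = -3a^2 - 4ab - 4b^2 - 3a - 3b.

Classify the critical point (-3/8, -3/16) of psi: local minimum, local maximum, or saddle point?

The Hessian of psi is constant: H = [[-6, -4], [-4, -8]].
det(H) = (-6)·(-8) − (-4)² = 32.
det(H) > 0 and tr(H) = -14 < 0, so H is negative definite and the point is a local maximum.

local maximum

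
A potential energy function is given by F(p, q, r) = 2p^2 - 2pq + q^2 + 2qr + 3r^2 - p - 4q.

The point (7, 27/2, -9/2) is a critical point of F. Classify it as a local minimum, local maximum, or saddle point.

local minimum

The Hessian is constant: H = [[4, -2, 0], [-2, 2, 2], [0, 2, 6]].
Leading principal minors: Δ₁ = 4, Δ₂ = 4, Δ₃ = 8.
All leading minors are positive, so H is positive definite: a local minimum.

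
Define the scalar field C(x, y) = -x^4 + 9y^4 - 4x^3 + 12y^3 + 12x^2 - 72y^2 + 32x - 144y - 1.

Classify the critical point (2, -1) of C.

The mixed partial ∂²C/∂x∂y is 0, so the Hessian at any point is diag(C_xx, C_yy) = diag(12(-x^2 - 2x + 2), 36(3y^2 + 2y - 4)).
At (2, -1): H = diag(-72, -108).
Both eigenvalues are negative, so H is negative definite: a local maximum.

local maximum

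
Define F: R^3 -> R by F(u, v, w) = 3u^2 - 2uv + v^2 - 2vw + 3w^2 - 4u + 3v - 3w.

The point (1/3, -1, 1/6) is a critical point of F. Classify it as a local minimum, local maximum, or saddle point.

local minimum

The Hessian is constant: H = [[6, -2, 0], [-2, 2, -2], [0, -2, 6]].
Leading principal minors: Δ₁ = 6, Δ₂ = 8, Δ₃ = 24.
All leading minors are positive, so H is positive definite: a local minimum.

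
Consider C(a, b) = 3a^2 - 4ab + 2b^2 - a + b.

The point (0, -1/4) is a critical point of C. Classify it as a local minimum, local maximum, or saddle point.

The Hessian of C is constant: H = [[6, -4], [-4, 4]].
det(H) = 6·4 − (-4)² = 8.
det(H) > 0 and tr(H) = 10 > 0, so H is positive definite and the point is a local minimum.

local minimum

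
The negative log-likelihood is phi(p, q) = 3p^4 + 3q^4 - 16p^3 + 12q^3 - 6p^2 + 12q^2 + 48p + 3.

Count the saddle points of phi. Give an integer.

phi separates as a function of p plus a function of q, so ∇phi=0 decouples.
∂phi/∂p = 12(p - 4)(p - 1)(p + 1) = 0 at p ∈ {-1, 1, 4}; ∂phi/∂q = 12q(q + 1)(q + 2) = 0 at q ∈ {-2, -1, 0}.
The Hessian is diagonal: diag(phi_pp, phi_qq). Second derivatives: phi_pp(-1)=120, phi_pp(1)=-72, phi_pp(4)=180; phi_qq(-2)=24, phi_qq(-1)=-12, phi_qq(0)=24.
Saddle points occur where the two diagonal entries have opposite signs: (-1, -1), (1, -2), (1, 0), (4, -1). Count: 4.

4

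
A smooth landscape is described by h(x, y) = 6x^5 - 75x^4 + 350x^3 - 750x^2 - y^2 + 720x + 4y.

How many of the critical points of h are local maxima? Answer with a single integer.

2

h separates as a function of x plus a function of y, so ∇h=0 decouples.
∂h/∂x = 30(x - 4)(x - 3)(x - 2)(x - 1) = 0 at x ∈ {1, 2, 3, 4}; ∂h/∂y = -2(y - 2) = 0 at y ∈ {2}.
The Hessian is diagonal: diag(h_xx, h_yy). Second derivatives: h_xx(1)=-180, h_xx(2)=60, h_xx(3)=-60, h_xx(4)=180; h_yy(2)=-2.
Local maxima occur where both diagonal entries negative: (1, 2), (3, 2). Count: 2.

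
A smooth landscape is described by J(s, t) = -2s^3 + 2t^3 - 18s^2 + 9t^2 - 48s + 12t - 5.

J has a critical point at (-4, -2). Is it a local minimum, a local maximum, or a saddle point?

saddle point

The mixed partial ∂²J/∂s∂t is 0, so the Hessian at any point is diag(J_ss, J_tt) = diag(-12(s + 3), 6(2t + 3)).
At (-4, -2): H = diag(12, -6).
The eigenvalues have opposite signs, so H is indefinite: a saddle point.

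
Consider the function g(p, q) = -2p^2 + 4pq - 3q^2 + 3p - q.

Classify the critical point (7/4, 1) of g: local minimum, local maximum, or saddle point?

The Hessian of g is constant: H = [[-4, 4], [4, -6]].
det(H) = (-4)·(-6) − 4² = 8.
det(H) > 0 and tr(H) = -10 < 0, so H is negative definite and the point is a local maximum.

local maximum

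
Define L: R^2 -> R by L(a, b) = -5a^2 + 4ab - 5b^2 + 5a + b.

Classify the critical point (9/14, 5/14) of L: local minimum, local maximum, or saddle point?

local maximum

The Hessian of L is constant: H = [[-10, 4], [4, -10]].
det(H) = (-10)·(-10) − 4² = 84.
det(H) > 0 and tr(H) = -20 < 0, so H is negative definite and the point is a local maximum.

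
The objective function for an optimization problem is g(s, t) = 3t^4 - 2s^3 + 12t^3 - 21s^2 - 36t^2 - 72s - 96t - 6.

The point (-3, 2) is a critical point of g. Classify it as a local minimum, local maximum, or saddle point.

saddle point

The mixed partial ∂²g/∂s∂t is 0, so the Hessian at any point is diag(g_ss, g_tt) = diag(-6(2s + 7), 36(t^2 + 2t - 2)).
At (-3, 2): H = diag(-6, 216).
The eigenvalues have opposite signs, so H is indefinite: a saddle point.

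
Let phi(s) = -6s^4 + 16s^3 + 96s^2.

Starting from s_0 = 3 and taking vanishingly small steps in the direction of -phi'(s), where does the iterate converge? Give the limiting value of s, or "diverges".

phi'(s) = -24s(s - 4)(s + 2), so phi'(3) = 360.
Gradient descent moves in the -phi' direction, i.e. s is decreasing.
The nearest critical point in that direction is s = 0, where phi'' = 192 > 0 (a local minimum). The iterate converges there.

0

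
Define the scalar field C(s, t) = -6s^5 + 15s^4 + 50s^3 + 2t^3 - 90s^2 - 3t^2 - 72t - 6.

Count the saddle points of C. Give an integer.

4

C separates as a function of s plus a function of t, so ∇C=0 decouples.
∂C/∂s = -30s(s - 3)(s - 1)(s + 2) = 0 at s ∈ {-2, 0, 1, 3}; ∂C/∂t = 6(t - 4)(t + 3) = 0 at t ∈ {-3, 4}.
The Hessian is diagonal: diag(C_ss, C_tt). Second derivatives: C_ss(-2)=900, C_ss(0)=-180, C_ss(1)=180, C_ss(3)=-900; C_tt(-3)=-42, C_tt(4)=42.
Saddle points occur where the two diagonal entries have opposite signs: (-2, -3), (0, 4), (1, -3), (3, 4). Count: 4.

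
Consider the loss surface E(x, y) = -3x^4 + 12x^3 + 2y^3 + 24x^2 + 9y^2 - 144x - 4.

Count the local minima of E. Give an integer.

1

E separates as a function of x plus a function of y, so ∇E=0 decouples.
∂E/∂x = -12(x - 3)(x - 2)(x + 2) = 0 at x ∈ {-2, 2, 3}; ∂E/∂y = 6y(y + 3) = 0 at y ∈ {-3, 0}.
The Hessian is diagonal: diag(E_xx, E_yy). Second derivatives: E_xx(-2)=-240, E_xx(2)=48, E_xx(3)=-60; E_yy(-3)=-18, E_yy(0)=18.
Local minima occur where both diagonal entries positive: (2, 0). Count: 1.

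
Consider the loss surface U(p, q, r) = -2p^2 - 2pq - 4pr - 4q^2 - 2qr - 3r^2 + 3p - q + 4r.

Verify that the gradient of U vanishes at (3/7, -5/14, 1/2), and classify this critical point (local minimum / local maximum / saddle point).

∇U = (-4p - 2q - 4r + 3, -2p - 8q - 2r - 1, -4p - 2q - 6r + 4); substituting (3/7, -5/14, 1/2) gives ∇U = (0, 0, 0), so (3/7, -5/14, 1/2) is indeed a critical point.
The Hessian is constant: H = [[-4, -2, -4], [-2, -8, -2], [-4, -2, -6]].
Leading principal minors: Δ₁ = -4, Δ₂ = 28, Δ₃ = -56.
The minors alternate sign starting negative (−, +, −), so H is negative definite: a local maximum.

local maximum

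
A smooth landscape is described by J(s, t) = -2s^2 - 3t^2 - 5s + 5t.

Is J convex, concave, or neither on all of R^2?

concave

J is quadratic, so its Hessian is the constant matrix H = [[-4, 0], [0, -6]].
det(H) = 24, tr(H) = -10.
det(H) > 0 and tr(H) < 0, so H is negative definite everywhere: concave.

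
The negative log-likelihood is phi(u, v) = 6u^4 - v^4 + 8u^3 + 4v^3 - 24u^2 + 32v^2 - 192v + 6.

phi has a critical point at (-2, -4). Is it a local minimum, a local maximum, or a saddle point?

The mixed partial ∂²phi/∂u∂v is 0, so the Hessian at any point is diag(phi_uu, phi_vv) = diag(24(3u^2 + 2u - 2), 4(-3v^2 + 6v + 16)).
At (-2, -4): H = diag(144, -224).
The eigenvalues have opposite signs, so H is indefinite: a saddle point.

saddle point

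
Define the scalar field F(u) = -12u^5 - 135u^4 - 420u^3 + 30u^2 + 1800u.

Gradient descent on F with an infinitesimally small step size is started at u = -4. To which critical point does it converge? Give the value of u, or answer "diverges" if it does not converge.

-5

F'(u) = -60(u - 1)(u + 2)(u + 3)(u + 5), so F'(-4) = 600.
Gradient descent moves in the -F' direction, i.e. u is decreasing.
The nearest critical point in that direction is u = -5, where F'' = 2160 > 0 (a local minimum). The iterate converges there.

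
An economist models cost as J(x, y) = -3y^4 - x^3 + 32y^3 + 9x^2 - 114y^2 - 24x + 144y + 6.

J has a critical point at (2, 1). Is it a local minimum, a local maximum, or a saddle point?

The mixed partial ∂²J/∂x∂y is 0, so the Hessian at any point is diag(J_xx, J_yy) = diag(6(-x + 3), 12(-3y^2 + 16y - 19)).
At (2, 1): H = diag(6, -72).
The eigenvalues have opposite signs, so H is indefinite: a saddle point.

saddle point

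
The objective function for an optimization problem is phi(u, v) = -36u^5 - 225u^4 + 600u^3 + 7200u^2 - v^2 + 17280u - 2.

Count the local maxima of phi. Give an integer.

2

phi separates as a function of u plus a function of v, so ∇phi=0 decouples.
∂phi/∂u = -180(u - 4)(u + 2)(u + 3)(u + 4) = 0 at u ∈ {-4, -3, -2, 4}; ∂phi/∂v = -2v = 0 at v ∈ {0}.
The Hessian is diagonal: diag(phi_uu, phi_vv). Second derivatives: phi_uu(-4)=2880, phi_uu(-3)=-1260, phi_uu(-2)=2160, phi_uu(4)=-60480; phi_vv(0)=-2.
Local maxima occur where both diagonal entries negative: (-3, 0), (4, 0). Count: 2.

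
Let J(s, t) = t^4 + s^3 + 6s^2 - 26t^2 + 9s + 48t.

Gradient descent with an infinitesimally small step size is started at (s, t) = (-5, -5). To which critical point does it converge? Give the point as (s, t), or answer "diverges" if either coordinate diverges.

diverges

J is separable, so gradient descent decouples: s follows -∂J/∂s, t follows -∂J/∂t.
∂J/∂s = 3(s + 1)(s + 3); at s=-5 this is 24, so s decreases.
∂J/∂t = 4(t - 3)(t - 1)(t + 4); at t=-5 this is -192, so t increases.
The s-coordinate has no critical point in that direction and runs off to infinity.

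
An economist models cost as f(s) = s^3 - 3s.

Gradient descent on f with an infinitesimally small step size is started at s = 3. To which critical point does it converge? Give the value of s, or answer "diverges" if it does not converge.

f'(s) = 3(s - 1)(s + 1), so f'(3) = 24.
Gradient descent moves in the -f' direction, i.e. s is decreasing.
The nearest critical point in that direction is s = 1, where f'' = 6 > 0 (a local minimum). The iterate converges there.

1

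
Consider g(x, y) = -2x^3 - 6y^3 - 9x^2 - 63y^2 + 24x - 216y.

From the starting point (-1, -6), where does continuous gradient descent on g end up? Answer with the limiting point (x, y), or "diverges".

(-4, -4)

g is separable, so gradient descent decouples: x follows -∂g/∂x, y follows -∂g/∂y.
∂g/∂x = -6(x - 1)(x + 4); at x=-1 this is 36, so x decreases.
∂g/∂y = -18(y + 3)(y + 4); at y=-6 this is -108, so y increases.
x converges to its nearest critical value -4 (a local min of the x-part); y converges to -4. The iterate converges to (-4, -4).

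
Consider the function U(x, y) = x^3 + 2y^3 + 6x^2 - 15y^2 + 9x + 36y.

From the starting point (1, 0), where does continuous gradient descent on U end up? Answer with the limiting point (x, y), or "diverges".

diverges

U is separable, so gradient descent decouples: x follows -∂U/∂x, y follows -∂U/∂y.
∂U/∂x = 3(x + 1)(x + 3); at x=1 this is 24, so x decreases.
∂U/∂y = 6(y - 3)(y - 2); at y=0 this is 36, so y decreases.
The y-coordinate has no critical point in that direction and runs off to infinity.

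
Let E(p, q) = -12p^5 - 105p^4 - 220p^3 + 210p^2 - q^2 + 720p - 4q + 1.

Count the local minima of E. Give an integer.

E separates as a function of p plus a function of q, so ∇E=0 decouples.
∂E/∂p = -60(p - 1)(p + 1)(p + 3)(p + 4) = 0 at p ∈ {-4, -3, -1, 1}; ∂E/∂q = -2(q + 2) = 0 at q ∈ {-2}.
The Hessian is diagonal: diag(E_pp, E_qq). Second derivatives: E_pp(-4)=900, E_pp(-3)=-480, E_pp(-1)=720, E_pp(1)=-2400; E_qq(-2)=-2.
Local minima occur where both diagonal entries positive: none. Count: 0.

0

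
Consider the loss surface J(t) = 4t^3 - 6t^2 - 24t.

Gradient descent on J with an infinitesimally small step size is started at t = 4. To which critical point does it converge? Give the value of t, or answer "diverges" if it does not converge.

J'(t) = 12(t - 2)(t + 1), so J'(4) = 120.
Gradient descent moves in the -J' direction, i.e. t is decreasing.
The nearest critical point in that direction is t = 2, where J'' = 36 > 0 (a local minimum). The iterate converges there.

2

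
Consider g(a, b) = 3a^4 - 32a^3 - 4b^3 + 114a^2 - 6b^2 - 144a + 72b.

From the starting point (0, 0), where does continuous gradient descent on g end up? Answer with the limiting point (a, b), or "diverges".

g is separable, so gradient descent decouples: a follows -∂g/∂a, b follows -∂g/∂b.
∂g/∂a = 12(a - 4)(a - 3)(a - 1); at a=0 this is -144, so a increases.
∂g/∂b = -12(b - 2)(b + 3); at b=0 this is 72, so b decreases.
a converges to its nearest critical value 1 (a local min of the a-part); b converges to -3. The iterate converges to (1, -3).

(1, -3)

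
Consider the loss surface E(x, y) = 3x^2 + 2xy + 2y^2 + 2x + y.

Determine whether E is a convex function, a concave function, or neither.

E is quadratic, so its Hessian is the constant matrix H = [[6, 2], [2, 4]].
det(H) = 20, tr(H) = 10.
det(H) > 0 and tr(H) > 0, so H is positive definite everywhere: convex.

convex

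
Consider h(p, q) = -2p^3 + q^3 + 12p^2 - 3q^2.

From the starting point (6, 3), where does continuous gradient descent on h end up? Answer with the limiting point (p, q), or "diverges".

h is separable, so gradient descent decouples: p follows -∂h/∂p, q follows -∂h/∂q.
∂h/∂p = -6p(p - 4); at p=6 this is -72, so p increases.
∂h/∂q = 3q(q - 2); at q=3 this is 9, so q decreases.
The p-coordinate has no critical point in that direction and runs off to infinity.

diverges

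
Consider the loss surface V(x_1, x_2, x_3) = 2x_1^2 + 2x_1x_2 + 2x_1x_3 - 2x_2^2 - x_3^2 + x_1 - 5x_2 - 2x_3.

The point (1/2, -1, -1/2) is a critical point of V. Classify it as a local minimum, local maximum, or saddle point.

The Hessian is constant: H = [[4, 2, 2], [2, -4, 0], [2, 0, -2]].
Leading principal minors: Δ₁ = 4, Δ₂ = -20, Δ₃ = 56.
The minors fit neither the all-positive nor the alternating-sign pattern, so H is indefinite: a saddle point.

saddle point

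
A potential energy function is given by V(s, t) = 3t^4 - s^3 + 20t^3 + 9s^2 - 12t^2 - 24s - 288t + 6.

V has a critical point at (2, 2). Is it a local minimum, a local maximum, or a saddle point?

local minimum

The mixed partial ∂²V/∂s∂t is 0, so the Hessian at any point is diag(V_ss, V_tt) = diag(6(-s + 3), 12(3t^2 + 10t - 2)).
At (2, 2): H = diag(6, 360).
Both eigenvalues are positive, so H is positive definite: a local minimum.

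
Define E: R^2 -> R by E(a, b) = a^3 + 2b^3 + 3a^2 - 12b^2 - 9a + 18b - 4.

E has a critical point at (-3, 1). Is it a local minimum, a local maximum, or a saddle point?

local maximum

The mixed partial ∂²E/∂a∂b is 0, so the Hessian at any point is diag(E_aa, E_bb) = diag(6(a + 1), 12(b - 2)).
At (-3, 1): H = diag(-12, -12).
Both eigenvalues are negative, so H is negative definite: a local maximum.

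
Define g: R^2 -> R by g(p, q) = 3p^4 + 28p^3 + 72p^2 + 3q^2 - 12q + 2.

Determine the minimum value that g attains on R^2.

-10

g(p,q) separates as A(p) + B(q) + 2, so its minimum is min A + min B + 2.
A'(p) = 12p(p + 3)(p + 4) vanishes at p ∈ {-4, -3, 0}; B'(q) = 6q - 12 vanishes at q ∈ {2}.
Local minima of A (where A''>0): A(-4)=128, A(0)=0. Local minima of B: B(2)=-12.
So the global minimum of g is A(0) + B(2) + 2 = 0 − 12 + 2 = -10, attained at (0, 2).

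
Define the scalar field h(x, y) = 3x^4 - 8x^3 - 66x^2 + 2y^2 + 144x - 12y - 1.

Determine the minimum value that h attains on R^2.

h(x,y) separates as P(x) + Q(y) − 1, so its minimum is min P + min Q − 1.
P'(x) = 12(x - 4)(x - 1)(x + 3) vanishes at x ∈ {-3, 1, 4}; Q'(y) = 4y - 12 vanishes at y ∈ {3}.
Local minima of P (where P''>0): P(-3)=-567, P(4)=-224. Local minima of Q: Q(3)=-18.
So the global minimum of h is P(-3) + Q(3) − 1 = -567 − 18 − 1 = -586, attained at (-3, 3).

-586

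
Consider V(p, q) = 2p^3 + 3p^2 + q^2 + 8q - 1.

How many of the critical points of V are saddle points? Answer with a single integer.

1

V separates as a function of p plus a function of q, so ∇V=0 decouples.
∂V/∂p = 6p(p + 1) = 0 at p ∈ {-1, 0}; ∂V/∂q = 2(q + 4) = 0 at q ∈ {-4}.
The Hessian is diagonal: diag(V_pp, V_qq). Second derivatives: V_pp(-1)=-6, V_pp(0)=6; V_qq(-4)=2.
Saddle points occur where the two diagonal entries have opposite signs: (-1, -4). Count: 1.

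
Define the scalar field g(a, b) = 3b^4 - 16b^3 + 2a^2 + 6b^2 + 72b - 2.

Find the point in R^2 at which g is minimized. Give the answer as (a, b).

(0, -1)

g(a,b) separates as P(a) + Q(b) − 2, so its minimum is min P + min Q − 2.
P'(a) = 4a vanishes at a ∈ {0}; Q'(b) = 12(b - 3)(b - 2)(b + 1) vanishes at b ∈ {-1, 2, 3}.
Local minima of P (where P''>0): P(0)=0. Local minima of Q: Q(-1)=-47, Q(3)=81.
So the global minimum of g is P(0) + Q(-1) − 2 = 0 − 47 − 2 = -49, attained at (0, -1).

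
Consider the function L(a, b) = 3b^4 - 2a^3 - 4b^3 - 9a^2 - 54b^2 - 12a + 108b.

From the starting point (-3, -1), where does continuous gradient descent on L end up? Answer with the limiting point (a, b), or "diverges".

(-2, -3)

L is separable, so gradient descent decouples: a follows -∂L/∂a, b follows -∂L/∂b.
∂L/∂a = -6(a + 1)(a + 2); at a=-3 this is -12, so a increases.
∂L/∂b = 12(b - 3)(b - 1)(b + 3); at b=-1 this is 192, so b decreases.
a converges to its nearest critical value -2 (a local min of the a-part); b converges to -3. The iterate converges to (-2, -3).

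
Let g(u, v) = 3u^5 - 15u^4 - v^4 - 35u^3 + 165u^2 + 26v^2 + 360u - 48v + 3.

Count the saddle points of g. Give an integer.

g separates as a function of u plus a function of v, so ∇g=0 decouples.
∂g/∂u = 15(u - 4)(u - 3)(u + 1)(u + 2) = 0 at u ∈ {-2, -1, 3, 4}; ∂g/∂v = -4(v - 3)(v - 1)(v + 4) = 0 at v ∈ {-4, 1, 3}.
The Hessian is diagonal: diag(g_uu, g_vv). Second derivatives: g_uu(-2)=-450, g_uu(-1)=300, g_uu(3)=-300, g_uu(4)=450; g_vv(-4)=-140, g_vv(1)=40, g_vv(3)=-56.
Saddle points occur where the two diagonal entries have opposite signs: (-2, 1), (-1, -4), (-1, 3), (3, 1), (4, -4), (4, 3). Count: 6.

6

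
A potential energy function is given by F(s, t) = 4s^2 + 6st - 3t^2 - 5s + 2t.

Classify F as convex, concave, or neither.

F is quadratic, so its Hessian is the constant matrix H = [[8, 6], [6, -6]].
det(H) = -84, tr(H) = 2.
det(H) < 0, so H is indefinite: neither convex nor concave.

neither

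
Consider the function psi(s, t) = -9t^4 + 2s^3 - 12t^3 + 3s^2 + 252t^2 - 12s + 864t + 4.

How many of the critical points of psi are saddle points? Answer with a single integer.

3

psi separates as a function of s plus a function of t, so ∇psi=0 decouples.
∂psi/∂s = 6(s - 1)(s + 2) = 0 at s ∈ {-2, 1}; ∂psi/∂t = -36(t - 4)(t + 2)(t + 3) = 0 at t ∈ {-3, -2, 4}.
The Hessian is diagonal: diag(psi_ss, psi_tt). Second derivatives: psi_ss(-2)=-18, psi_ss(1)=18; psi_tt(-3)=-252, psi_tt(-2)=216, psi_tt(4)=-1512.
Saddle points occur where the two diagonal entries have opposite signs: (-2, -2), (1, -3), (1, 4). Count: 3.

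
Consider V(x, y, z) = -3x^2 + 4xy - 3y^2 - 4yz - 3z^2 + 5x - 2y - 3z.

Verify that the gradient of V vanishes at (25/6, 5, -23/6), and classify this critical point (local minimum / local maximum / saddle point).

∇V = (-6x + 4y + 5, 4x - 6y - 4z - 2, -4y - 6z - 3); substituting (25/6, 5, -23/6) gives ∇V = (0, 0, 0), so (25/6, 5, -23/6) is indeed a critical point.
The Hessian is constant: H = [[-6, 4, 0], [4, -6, -4], [0, -4, -6]].
Leading principal minors: Δ₁ = -6, Δ₂ = 20, Δ₃ = -24.
The minors alternate sign starting negative (−, +, −), so H is negative definite: a local maximum.

local maximum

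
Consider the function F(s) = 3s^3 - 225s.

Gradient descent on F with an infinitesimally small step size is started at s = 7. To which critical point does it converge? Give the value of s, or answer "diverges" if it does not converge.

F'(s) = 9(s - 5)(s + 5), so F'(7) = 216.
Gradient descent moves in the -F' direction, i.e. s is decreasing.
The nearest critical point in that direction is s = 5, where F'' = 90 > 0 (a local minimum). The iterate converges there.

5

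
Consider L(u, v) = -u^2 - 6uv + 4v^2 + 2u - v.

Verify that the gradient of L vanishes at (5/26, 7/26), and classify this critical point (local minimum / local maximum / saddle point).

saddle point

∇L = (-2u - 6v + 2, -6u + 8v - 1); substituting (5/26, 7/26) gives ∇L = (0, 0), so (5/26, 7/26) is indeed a critical point.
The Hessian of L is constant: H = [[-2, -6], [-6, 8]].
det(H) = (-2)·8 − (-6)² = -52.
Since det(H) < 0, H is indefinite and the critical point is a saddle point.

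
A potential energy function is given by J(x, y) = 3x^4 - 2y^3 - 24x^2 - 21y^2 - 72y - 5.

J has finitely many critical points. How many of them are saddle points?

3

J separates as a function of x plus a function of y, so ∇J=0 decouples.
∂J/∂x = 12x(x - 2)(x + 2) = 0 at x ∈ {-2, 0, 2}; ∂J/∂y = -6(y + 3)(y + 4) = 0 at y ∈ {-4, -3}.
The Hessian is diagonal: diag(J_xx, J_yy). Second derivatives: J_xx(-2)=96, J_xx(0)=-48, J_xx(2)=96; J_yy(-4)=6, J_yy(-3)=-6.
Saddle points occur where the two diagonal entries have opposite signs: (-2, -3), (0, -4), (2, -3). Count: 3.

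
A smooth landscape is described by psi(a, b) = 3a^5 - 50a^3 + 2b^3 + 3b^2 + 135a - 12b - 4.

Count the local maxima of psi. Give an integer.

2

psi separates as a function of a plus a function of b, so ∇psi=0 decouples.
∂psi/∂a = 15(a - 3)(a - 1)(a + 1)(a + 3) = 0 at a ∈ {-3, -1, 1, 3}; ∂psi/∂b = 6(b - 1)(b + 2) = 0 at b ∈ {-2, 1}.
The Hessian is diagonal: diag(psi_aa, psi_bb). Second derivatives: psi_aa(-3)=-720, psi_aa(-1)=240, psi_aa(1)=-240, psi_aa(3)=720; psi_bb(-2)=-18, psi_bb(1)=18.
Local maxima occur where both diagonal entries negative: (-3, -2), (1, -2). Count: 2.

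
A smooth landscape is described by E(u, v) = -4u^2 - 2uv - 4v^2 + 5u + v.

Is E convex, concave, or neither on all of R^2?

concave

E is quadratic, so its Hessian is the constant matrix H = [[-8, -2], [-2, -8]].
det(H) = 60, tr(H) = -16.
det(H) > 0 and tr(H) < 0, so H is negative definite everywhere: concave.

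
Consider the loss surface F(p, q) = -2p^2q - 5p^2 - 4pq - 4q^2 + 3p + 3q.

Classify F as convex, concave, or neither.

neither

The term -2p^2q is cubic, so the Hessian is not constant.
∂²F/∂p² = -4q - 10, which takes both signs as q varies (negative for sufficiently large q). A diagonal entry of the Hessian changing sign means the Hessian is neither positive- nor negative-semidefinite on all of R^2.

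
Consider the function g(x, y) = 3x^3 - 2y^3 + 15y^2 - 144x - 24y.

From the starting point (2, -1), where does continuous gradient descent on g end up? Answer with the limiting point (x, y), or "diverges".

g is separable, so gradient descent decouples: x follows -∂g/∂x, y follows -∂g/∂y.
∂g/∂x = 9(x - 4)(x + 4); at x=2 this is -108, so x increases.
∂g/∂y = -6(y - 4)(y - 1); at y=-1 this is -60, so y increases.
x converges to its nearest critical value 4 (a local min of the x-part); y converges to 1. The iterate converges to (4, 1).

(4, 1)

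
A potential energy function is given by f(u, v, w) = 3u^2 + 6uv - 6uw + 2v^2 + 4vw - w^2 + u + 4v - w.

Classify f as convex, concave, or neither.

neither

f is quadratic, so its Hessian is the constant matrix H = [[6, 6, -6], [6, 4, 4], [-6, 4, -2]].
Leading principal minors: 6, -12, -504.
Neither pattern holds ⇒ H is indefinite ⇒ neither convex nor concave.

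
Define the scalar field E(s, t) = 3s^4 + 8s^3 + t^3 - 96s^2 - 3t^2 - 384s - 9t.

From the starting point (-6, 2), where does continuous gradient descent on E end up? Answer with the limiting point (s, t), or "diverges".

(-4, 3)

E is separable, so gradient descent decouples: s follows -∂E/∂s, t follows -∂E/∂t.
∂E/∂s = 12(s - 4)(s + 2)(s + 4); at s=-6 this is -960, so s increases.
∂E/∂t = 3(t - 3)(t + 1); at t=2 this is -9, so t increases.
s converges to its nearest critical value -4 (a local min of the s-part); t converges to 3. The iterate converges to (-4, 3).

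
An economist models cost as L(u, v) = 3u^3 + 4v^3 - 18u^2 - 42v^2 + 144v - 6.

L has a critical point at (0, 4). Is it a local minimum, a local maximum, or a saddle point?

The mixed partial ∂²L/∂u∂v is 0, so the Hessian at any point is diag(L_uu, L_vv) = diag(18(u - 2), 12(2v - 7)).
At (0, 4): H = diag(-36, 12).
The eigenvalues have opposite signs, so H is indefinite: a saddle point.

saddle point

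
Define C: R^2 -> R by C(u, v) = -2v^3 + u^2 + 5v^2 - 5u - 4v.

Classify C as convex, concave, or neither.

neither

The term -2v^3 is cubic, so the Hessian is not constant.
∂²C/∂v² = -12v + 10, which takes both signs as v varies (negative for sufficiently large v). A diagonal entry of the Hessian changing sign means the Hessian is neither positive- nor negative-semidefinite on all of R^2.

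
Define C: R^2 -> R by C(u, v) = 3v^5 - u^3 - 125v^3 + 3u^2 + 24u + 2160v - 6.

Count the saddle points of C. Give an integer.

4

C separates as a function of u plus a function of v, so ∇C=0 decouples.
∂C/∂u = -3(u - 4)(u + 2) = 0 at u ∈ {-2, 4}; ∂C/∂v = 15(v - 4)(v - 3)(v + 3)(v + 4) = 0 at v ∈ {-4, -3, 3, 4}.
The Hessian is diagonal: diag(C_uu, C_vv). Second derivatives: C_uu(-2)=18, C_uu(4)=-18; C_vv(-4)=-840, C_vv(-3)=630, C_vv(3)=-630, C_vv(4)=840.
Saddle points occur where the two diagonal entries have opposite signs: (-2, -4), (-2, 3), (4, -3), (4, 4). Count: 4.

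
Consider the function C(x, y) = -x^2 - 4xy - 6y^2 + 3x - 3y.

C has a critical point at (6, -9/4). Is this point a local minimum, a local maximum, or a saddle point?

local maximum

The Hessian of C is constant: H = [[-2, -4], [-4, -12]].
det(H) = (-2)·(-12) − (-4)² = 8.
det(H) > 0 and tr(H) = -14 < 0, so H is negative definite and the point is a local maximum.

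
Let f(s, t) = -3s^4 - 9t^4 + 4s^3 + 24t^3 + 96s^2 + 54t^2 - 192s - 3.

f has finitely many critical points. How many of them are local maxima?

4

f separates as a function of s plus a function of t, so ∇f=0 decouples.
∂f/∂s = -12(s - 4)(s - 1)(s + 4) = 0 at s ∈ {-4, 1, 4}; ∂f/∂t = -36t(t - 3)(t + 1) = 0 at t ∈ {-1, 0, 3}.
The Hessian is diagonal: diag(f_ss, f_tt). Second derivatives: f_ss(-4)=-480, f_ss(1)=180, f_ss(4)=-288; f_tt(-1)=-144, f_tt(0)=108, f_tt(3)=-432.
Local maxima occur where both diagonal entries negative: (-4, -1), (-4, 3), (4, -1), (4, 3). Count: 4.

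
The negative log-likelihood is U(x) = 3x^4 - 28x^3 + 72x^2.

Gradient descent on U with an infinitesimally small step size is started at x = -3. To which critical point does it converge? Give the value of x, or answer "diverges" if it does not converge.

0

U'(x) = 12x(x - 4)(x - 3), so U'(-3) = -1512.
Gradient descent moves in the -U' direction, i.e. x is increasing.
The nearest critical point in that direction is x = 0, where U'' = 144 > 0 (a local minimum). The iterate converges there.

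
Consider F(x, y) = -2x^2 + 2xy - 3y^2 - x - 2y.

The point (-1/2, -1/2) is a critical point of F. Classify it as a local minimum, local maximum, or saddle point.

local maximum

The Hessian of F is constant: H = [[-4, 2], [2, -6]].
det(H) = (-4)·(-6) − 2² = 20.
det(H) > 0 and tr(H) = -10 < 0, so H is negative definite and the point is a local maximum.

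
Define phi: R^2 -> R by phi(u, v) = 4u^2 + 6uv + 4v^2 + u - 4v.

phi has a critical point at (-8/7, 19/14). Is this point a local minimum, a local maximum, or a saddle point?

The Hessian of phi is constant: H = [[8, 6], [6, 8]].
det(H) = 8·8 − 6² = 28.
det(H) > 0 and tr(H) = 16 > 0, so H is positive definite and the point is a local minimum.

local minimum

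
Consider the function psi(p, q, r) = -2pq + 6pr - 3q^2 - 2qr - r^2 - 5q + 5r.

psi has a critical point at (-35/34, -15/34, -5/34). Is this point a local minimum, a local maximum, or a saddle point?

The Hessian is constant: H = [[0, -2, 6], [-2, -6, -2], [6, -2, -2]].
Leading principal minors: Δ₁ = 0, Δ₂ = -4, Δ₃ = 272.
The minors fit neither the all-positive nor the alternating-sign pattern, so H is indefinite: a saddle point.

saddle point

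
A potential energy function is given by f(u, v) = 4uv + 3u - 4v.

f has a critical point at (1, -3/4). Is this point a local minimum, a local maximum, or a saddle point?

saddle point

The Hessian of f is constant: H = [[0, 4], [4, 0]].
det(H) = 0·0 − 4² = -16.
Since det(H) < 0, H is indefinite and the critical point is a saddle point.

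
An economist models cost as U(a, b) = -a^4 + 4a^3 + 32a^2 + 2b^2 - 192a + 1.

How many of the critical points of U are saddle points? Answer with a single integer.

2

U separates as a function of a plus a function of b, so ∇U=0 decouples.
∂U/∂a = -4(a - 4)(a - 3)(a + 4) = 0 at a ∈ {-4, 3, 4}; ∂U/∂b = 4b = 0 at b ∈ {0}.
The Hessian is diagonal: diag(U_aa, U_bb). Second derivatives: U_aa(-4)=-224, U_aa(3)=28, U_aa(4)=-32; U_bb(0)=4.
Saddle points occur where the two diagonal entries have opposite signs: (-4, 0), (4, 0). Count: 2.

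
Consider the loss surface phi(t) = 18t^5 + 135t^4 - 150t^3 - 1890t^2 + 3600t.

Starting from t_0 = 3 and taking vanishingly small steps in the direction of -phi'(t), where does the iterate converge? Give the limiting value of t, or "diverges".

phi'(t) = 90(t - 2)(t - 1)(t + 4)(t + 5), so phi'(3) = 10080.
Gradient descent moves in the -phi' direction, i.e. t is decreasing.
The nearest critical point in that direction is t = 2, where phi'' = 3780 > 0 (a local minimum). The iterate converges there.

2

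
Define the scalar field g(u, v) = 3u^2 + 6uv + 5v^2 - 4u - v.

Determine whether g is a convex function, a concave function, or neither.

convex

g is quadratic, so its Hessian is the constant matrix H = [[6, 6], [6, 10]].
det(H) = 24, tr(H) = 16.
det(H) > 0 and tr(H) > 0, so H is positive definite everywhere: convex.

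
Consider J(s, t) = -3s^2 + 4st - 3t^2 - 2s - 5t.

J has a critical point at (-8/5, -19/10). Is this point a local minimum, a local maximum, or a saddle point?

The Hessian of J is constant: H = [[-6, 4], [4, -6]].
det(H) = (-6)·(-6) − 4² = 20.
det(H) > 0 and tr(H) = -12 < 0, so H is negative definite and the point is a local maximum.

local maximum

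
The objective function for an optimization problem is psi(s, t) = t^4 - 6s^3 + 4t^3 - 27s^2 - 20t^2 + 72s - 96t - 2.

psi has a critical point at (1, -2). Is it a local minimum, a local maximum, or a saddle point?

local maximum

The mixed partial ∂²psi/∂s∂t is 0, so the Hessian at any point is diag(psi_ss, psi_tt) = diag(-18(2s + 3), 4(3t^2 + 6t - 10)).
At (1, -2): H = diag(-90, -40).
Both eigenvalues are negative, so H is negative definite: a local maximum.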